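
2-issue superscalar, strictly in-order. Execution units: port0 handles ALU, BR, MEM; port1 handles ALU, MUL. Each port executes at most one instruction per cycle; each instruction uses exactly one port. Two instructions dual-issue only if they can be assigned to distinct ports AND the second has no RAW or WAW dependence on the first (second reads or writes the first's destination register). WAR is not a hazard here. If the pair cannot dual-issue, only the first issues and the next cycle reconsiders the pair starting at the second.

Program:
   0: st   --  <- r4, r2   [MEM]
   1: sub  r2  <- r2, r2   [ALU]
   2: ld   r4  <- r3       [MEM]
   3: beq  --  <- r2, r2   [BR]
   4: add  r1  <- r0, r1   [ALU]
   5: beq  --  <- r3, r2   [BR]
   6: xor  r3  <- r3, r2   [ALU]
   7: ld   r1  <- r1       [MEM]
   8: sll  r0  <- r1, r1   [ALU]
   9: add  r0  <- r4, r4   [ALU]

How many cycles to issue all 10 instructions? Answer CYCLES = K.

  cy0 -> i0&i1 (st.MEM;sub.ALU) pair
  cy1 -> i2 (ld.MEM) no-port MEM/BR
  cy2 -> i3&i4 (beq.BR;add.ALU) pair
  cy3 -> i5&i6 (beq.BR;xor.ALU) pair
  cy4 -> i7 (ld.MEM) RAW r1
  cy5 -> i8 (sll.ALU) WAW r0
  cy6 -> i9 (add.ALU) tail

CYCLES = 7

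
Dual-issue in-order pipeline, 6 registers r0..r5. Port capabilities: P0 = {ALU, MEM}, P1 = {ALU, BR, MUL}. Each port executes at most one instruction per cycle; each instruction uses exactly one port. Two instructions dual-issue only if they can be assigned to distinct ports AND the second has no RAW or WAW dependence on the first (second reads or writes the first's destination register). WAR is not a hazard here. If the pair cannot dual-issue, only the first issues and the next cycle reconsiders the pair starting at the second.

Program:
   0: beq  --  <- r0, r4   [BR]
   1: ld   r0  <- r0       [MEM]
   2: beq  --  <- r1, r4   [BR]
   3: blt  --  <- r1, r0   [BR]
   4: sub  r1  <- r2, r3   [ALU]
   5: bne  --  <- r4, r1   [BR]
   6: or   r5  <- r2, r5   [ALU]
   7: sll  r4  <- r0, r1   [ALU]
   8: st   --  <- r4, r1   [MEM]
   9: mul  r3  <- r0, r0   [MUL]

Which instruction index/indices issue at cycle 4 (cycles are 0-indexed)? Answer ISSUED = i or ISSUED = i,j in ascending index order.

  cy0 -> i0/i1 (beq.BR+ld.MEM) 2-wide
  cy1 -> i2 (beq.BR) no-port BR/BR
  cy2 -> i3/i4 (blt.BR+sub.ALU) 2-wide
  cy3 -> i5/i6 (bne.BR+or.ALU) 2-wide
  cy4 -> i7 (sll.ALU) RAW r4
  cy5 -> i8/i9 (st.MEM+mul.MUL) 2-wide

ISSUED = 7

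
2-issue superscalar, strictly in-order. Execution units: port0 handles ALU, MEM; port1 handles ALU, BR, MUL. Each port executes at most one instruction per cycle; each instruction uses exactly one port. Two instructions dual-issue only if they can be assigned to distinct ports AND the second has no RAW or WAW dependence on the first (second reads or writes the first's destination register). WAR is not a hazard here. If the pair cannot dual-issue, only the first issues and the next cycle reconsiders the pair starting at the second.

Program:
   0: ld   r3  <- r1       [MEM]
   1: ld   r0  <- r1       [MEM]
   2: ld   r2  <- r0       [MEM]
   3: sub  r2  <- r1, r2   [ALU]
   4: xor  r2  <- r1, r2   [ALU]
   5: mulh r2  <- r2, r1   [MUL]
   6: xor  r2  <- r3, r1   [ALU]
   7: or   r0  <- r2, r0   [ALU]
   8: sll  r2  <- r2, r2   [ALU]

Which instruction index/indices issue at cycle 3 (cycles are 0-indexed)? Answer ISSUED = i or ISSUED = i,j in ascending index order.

0. ld.MEM @i0  | no-port MEM/MEM
1. ld.MEM @i1  | no-port MEM/MEM
2. ld.MEM @i2  | RAW+WAW r2
3. sub.ALU @i3  | RAW+WAW r2
4. xor.ALU @i4  | RAW+WAW r2
5. mulh.MUL @i5  | WAW r2
6. xor.ALU @i6  | RAW r2
7. or.ALU+sll.ALU @i7/i8  | dual

ISSUED = 3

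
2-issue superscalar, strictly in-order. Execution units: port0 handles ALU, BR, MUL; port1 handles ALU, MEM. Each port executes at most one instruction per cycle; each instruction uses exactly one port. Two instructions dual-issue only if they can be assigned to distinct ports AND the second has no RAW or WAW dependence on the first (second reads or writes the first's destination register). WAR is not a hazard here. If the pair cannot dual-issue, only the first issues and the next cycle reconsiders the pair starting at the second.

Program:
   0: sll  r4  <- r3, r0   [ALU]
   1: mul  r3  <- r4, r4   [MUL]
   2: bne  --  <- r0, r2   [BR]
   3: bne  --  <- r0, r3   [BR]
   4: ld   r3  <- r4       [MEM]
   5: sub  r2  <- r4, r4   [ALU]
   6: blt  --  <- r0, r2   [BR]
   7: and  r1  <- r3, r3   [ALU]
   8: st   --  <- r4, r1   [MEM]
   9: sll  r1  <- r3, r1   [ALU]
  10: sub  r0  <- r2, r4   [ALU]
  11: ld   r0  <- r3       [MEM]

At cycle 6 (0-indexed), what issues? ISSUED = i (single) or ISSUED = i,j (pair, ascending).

c0: i0 sll  RAW r4
c1: i1 mul  no-port MUL/BR
c2: i2 bne  no-port BR/BR
c3: i3/i4 bne+ld  pair
c4: i5 sub  RAW r2
c5: i6/i7 blt+and  pair
c6: i8/i9 st+sll  pair
c7: i10 sub  WAW r0
c8: i11 ld  tail

ISSUED = 8,9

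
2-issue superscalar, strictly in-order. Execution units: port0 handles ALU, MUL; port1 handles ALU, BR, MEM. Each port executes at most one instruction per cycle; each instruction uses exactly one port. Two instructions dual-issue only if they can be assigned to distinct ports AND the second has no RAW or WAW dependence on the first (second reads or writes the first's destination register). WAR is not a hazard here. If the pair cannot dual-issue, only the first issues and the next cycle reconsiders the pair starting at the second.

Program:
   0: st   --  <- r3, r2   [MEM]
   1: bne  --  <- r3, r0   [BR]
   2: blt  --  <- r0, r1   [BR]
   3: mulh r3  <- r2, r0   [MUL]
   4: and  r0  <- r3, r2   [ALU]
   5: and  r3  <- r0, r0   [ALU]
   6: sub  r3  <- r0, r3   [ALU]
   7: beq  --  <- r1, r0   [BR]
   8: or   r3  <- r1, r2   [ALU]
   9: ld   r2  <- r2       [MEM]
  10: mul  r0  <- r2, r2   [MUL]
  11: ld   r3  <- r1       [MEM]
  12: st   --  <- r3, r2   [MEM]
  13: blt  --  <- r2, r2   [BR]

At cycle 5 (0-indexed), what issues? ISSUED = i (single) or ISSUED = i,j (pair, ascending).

t=0 i0:st ; no-port MEM/BR
t=1 i1:bne ; no-port BR/BR
t=2 i2,i3:blt mulh ; dual
t=3 i4:and ; RAW r0
t=4 i5:and ; RAW+WAW r3
t=5 i6,i7:sub beq ; dual
t=6 i8,i9:or ld ; dual
t=7 i10,i11:mul ld ; dual
t=8 i12:st ; no-port MEM/BR
t=9 i13:blt ; tail

ISSUED = 6,7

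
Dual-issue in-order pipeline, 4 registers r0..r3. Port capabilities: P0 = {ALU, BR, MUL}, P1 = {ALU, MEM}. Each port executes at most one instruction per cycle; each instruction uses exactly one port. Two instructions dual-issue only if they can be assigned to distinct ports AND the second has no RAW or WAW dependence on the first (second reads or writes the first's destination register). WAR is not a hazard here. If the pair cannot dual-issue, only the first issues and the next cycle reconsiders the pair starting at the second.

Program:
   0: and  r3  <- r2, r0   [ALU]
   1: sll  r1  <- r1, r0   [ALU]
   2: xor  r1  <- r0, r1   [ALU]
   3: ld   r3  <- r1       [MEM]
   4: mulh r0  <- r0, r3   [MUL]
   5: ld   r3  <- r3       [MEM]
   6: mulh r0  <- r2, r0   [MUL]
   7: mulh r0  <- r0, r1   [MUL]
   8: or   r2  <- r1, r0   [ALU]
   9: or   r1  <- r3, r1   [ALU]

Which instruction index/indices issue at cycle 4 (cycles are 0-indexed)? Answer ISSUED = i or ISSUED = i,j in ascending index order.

ISSUED = 6

[0] i0/i1  and sll  -- dual
[1] i2  xor  -- RAW r1
[2] i3  ld  -- RAW r3
[3] i4/i5  mulh ld  -- dual
[4] i6  mulh  -- no-port MUL/MUL
[5] i7  mulh  -- RAW r0
[6] i8/i9  or or  -- dual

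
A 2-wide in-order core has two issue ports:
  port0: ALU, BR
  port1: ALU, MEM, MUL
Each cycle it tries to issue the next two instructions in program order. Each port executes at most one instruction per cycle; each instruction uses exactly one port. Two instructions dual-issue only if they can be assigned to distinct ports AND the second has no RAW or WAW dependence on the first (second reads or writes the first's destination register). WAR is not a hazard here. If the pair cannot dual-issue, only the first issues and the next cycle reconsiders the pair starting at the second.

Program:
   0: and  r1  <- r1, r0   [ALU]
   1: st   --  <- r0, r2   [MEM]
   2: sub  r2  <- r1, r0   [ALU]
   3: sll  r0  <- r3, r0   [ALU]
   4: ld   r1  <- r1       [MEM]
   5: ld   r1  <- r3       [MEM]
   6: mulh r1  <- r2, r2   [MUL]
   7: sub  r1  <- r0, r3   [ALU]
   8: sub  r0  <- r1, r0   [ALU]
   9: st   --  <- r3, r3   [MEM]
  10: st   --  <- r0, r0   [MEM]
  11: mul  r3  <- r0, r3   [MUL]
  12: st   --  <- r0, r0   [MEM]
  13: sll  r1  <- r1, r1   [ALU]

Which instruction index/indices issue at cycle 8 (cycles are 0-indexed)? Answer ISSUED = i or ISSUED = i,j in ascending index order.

ISSUED = 11

c0: i0&i1 and;st  pair
c1: i2&i3 sub;sll  pair
c2: i4 ld  no-port MEM/MEM
c3: i5 ld  no-port MEM/MUL
c4: i6 mulh  WAW r1
c5: i7 sub  RAW r1
c6: i8&i9 sub;st  pair
c7: i10 st  no-port MEM/MUL
c8: i11 mul  no-port MUL/MEM
c9: i12&i13 st;sll  pair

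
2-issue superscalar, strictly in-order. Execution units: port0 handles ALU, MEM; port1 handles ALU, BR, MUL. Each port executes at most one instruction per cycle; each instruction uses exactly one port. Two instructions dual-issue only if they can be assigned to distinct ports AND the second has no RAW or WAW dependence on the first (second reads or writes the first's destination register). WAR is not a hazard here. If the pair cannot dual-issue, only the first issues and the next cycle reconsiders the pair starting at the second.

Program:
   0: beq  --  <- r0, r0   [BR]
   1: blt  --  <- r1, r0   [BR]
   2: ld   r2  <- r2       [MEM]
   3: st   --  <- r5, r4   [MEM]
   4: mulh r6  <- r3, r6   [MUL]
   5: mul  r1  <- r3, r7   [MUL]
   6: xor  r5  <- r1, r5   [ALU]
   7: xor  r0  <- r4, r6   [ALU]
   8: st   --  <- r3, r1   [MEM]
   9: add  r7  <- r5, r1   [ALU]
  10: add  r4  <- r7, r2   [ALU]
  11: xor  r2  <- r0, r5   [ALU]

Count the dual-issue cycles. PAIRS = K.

[0] i0  beq.BR  -- no-port BR/BR
[1] i1,i2  blt.BR ld.MEM  -- pair
[2] i3,i4  st.MEM mulh.MUL  -- pair
[3] i5  mul.MUL  -- RAW r1
[4] i6,i7  xor.ALU xor.ALU  -- pair
[5] i8,i9  st.MEM add.ALU  -- pair
[6] i10,i11  add.ALU xor.ALU  -- pair

PAIRS = 5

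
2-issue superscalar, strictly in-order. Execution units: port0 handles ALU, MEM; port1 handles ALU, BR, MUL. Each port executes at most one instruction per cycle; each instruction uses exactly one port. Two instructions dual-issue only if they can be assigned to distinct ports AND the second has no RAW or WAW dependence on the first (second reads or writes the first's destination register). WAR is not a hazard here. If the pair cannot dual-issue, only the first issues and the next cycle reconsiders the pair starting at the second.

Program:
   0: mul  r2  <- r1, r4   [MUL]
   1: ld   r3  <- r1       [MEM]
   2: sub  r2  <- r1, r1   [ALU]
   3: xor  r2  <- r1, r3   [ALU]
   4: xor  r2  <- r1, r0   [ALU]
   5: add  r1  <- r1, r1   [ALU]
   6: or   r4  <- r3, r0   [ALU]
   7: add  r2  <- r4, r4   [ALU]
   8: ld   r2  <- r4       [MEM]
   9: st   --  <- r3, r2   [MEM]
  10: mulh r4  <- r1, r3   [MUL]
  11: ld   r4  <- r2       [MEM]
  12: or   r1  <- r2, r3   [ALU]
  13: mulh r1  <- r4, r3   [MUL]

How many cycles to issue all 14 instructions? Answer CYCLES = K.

CYCLES = 10

  cy0 -> i0,i1 (mul;ld) 2-wide
  cy1 -> i2 (sub) WAW r2
  cy2 -> i3 (xor) WAW r2
  cy3 -> i4,i5 (xor;add) 2-wide
  cy4 -> i6 (or) RAW r4
  cy5 -> i7 (add) WAW r2
  cy6 -> i8 (ld) no-port MEM/MEM
  cy7 -> i9,i10 (st;mulh) 2-wide
  cy8 -> i11,i12 (ld;or) 2-wide
  cy9 -> i13 (mulh) tail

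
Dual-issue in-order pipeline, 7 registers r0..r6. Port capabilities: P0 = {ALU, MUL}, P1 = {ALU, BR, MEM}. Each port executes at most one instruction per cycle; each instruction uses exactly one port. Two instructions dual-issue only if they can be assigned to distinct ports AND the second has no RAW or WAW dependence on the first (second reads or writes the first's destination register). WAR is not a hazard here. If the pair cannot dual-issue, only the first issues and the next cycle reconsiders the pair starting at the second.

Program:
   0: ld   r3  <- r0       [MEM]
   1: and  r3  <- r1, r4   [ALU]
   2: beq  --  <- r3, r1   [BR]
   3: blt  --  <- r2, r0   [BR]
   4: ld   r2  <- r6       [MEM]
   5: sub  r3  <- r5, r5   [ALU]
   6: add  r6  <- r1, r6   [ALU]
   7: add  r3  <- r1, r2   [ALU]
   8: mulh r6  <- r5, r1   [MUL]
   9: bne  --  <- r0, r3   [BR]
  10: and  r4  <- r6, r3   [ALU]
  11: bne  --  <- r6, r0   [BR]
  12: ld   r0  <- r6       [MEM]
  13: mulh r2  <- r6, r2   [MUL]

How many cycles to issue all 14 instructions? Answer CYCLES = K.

#0 head=0: ld i0 WAW r3
#1 head=1: and i1 RAW r3
#2 head=2: beq i2 no-port BR/BR
#3 head=3: blt i3 no-port BR/MEM
#4 head=4: ld+sub i4&i5 dual
#5 head=6: add+add i6&i7 dual
#6 head=8: mulh+bne i8&i9 dual
#7 head=10: and+bne i10&i11 dual
#8 head=12: ld+mulh i12&i13 dual

CYCLES = 9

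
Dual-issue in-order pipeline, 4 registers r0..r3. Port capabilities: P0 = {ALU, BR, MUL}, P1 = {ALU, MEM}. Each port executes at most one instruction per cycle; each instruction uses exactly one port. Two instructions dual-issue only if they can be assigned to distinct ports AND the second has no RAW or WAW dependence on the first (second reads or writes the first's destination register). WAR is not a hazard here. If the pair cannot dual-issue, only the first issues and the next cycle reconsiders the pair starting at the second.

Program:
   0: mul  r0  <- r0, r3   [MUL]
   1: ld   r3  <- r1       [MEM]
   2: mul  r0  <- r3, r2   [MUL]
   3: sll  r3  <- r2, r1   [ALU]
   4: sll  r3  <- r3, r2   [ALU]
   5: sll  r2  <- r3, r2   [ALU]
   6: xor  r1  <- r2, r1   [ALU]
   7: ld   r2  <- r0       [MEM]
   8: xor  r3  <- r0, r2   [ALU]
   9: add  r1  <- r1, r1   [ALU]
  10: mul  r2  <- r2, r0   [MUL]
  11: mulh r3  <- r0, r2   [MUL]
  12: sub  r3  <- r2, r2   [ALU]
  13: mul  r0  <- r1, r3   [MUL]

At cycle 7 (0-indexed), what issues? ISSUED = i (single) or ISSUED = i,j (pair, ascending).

ISSUED = 11

#0 head=0: mul/ld i0/i1 pair
#1 head=2: mul/sll i2/i3 pair
#2 head=4: sll i4 RAW r3
#3 head=5: sll i5 RAW r2
#4 head=6: xor/ld i6/i7 pair
#5 head=8: xor/add i8/i9 pair
#6 head=10: mul i10 no-port MUL/MUL
#7 head=11: mulh i11 WAW r3
#8 head=12: sub i12 RAW r3
#9 head=13: mul i13 tail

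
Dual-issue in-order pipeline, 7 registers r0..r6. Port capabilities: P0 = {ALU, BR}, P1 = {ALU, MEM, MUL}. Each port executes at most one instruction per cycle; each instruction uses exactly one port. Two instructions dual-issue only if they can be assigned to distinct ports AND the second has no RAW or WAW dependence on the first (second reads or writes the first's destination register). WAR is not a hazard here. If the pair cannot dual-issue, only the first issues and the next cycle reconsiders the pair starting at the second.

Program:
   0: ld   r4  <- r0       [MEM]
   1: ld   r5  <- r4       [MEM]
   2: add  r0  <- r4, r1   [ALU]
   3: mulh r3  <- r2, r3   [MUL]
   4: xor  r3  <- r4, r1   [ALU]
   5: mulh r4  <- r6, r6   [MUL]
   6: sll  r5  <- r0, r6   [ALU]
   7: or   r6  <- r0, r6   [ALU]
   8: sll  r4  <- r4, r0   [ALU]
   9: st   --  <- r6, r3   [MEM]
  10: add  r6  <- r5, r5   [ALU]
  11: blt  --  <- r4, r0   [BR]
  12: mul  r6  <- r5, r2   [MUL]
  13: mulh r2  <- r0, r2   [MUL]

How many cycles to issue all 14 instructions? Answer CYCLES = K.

CYCLES = 9

0. ld @i0  | no-port MEM/MEM
1. ld+add @i1/i2  | dual
2. mulh @i3  | WAW r3
3. xor+mulh @i4/i5  | dual
4. sll+or @i6/i7  | dual
5. sll+st @i8/i9  | dual
6. add+blt @i10/i11  | dual
7. mul @i12  | no-port MUL/MUL
8. mulh @i13  | tail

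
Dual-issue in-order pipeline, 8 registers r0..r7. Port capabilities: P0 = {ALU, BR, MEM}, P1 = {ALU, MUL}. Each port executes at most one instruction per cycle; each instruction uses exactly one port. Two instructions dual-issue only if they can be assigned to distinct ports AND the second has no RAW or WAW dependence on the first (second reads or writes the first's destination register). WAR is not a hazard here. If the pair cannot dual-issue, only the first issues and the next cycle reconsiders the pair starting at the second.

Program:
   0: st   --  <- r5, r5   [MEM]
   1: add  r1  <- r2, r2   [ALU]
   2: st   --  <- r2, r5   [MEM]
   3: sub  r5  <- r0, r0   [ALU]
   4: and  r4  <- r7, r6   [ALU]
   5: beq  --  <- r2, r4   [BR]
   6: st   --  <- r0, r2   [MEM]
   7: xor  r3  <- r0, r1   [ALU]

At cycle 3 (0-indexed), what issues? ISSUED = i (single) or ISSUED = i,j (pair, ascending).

c0: i0,i1 st.MEM add.ALU  dual
c1: i2,i3 st.MEM sub.ALU  dual
c2: i4 and.ALU  RAW r4
c3: i5 beq.BR  no-port BR/MEM
c4: i6,i7 st.MEM xor.ALU  dual

ISSUED = 5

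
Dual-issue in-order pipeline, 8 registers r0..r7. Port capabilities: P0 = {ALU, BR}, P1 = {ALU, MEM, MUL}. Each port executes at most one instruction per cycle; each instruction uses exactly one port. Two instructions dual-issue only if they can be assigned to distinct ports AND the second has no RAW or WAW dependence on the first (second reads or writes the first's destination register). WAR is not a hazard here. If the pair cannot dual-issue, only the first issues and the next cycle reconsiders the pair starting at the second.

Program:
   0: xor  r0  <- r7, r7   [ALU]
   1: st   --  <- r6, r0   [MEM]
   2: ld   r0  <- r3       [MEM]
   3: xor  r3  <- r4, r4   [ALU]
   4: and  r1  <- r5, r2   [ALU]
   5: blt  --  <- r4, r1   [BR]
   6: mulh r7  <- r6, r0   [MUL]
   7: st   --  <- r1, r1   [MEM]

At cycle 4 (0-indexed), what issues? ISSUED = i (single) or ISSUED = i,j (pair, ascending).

  cy0 -> i0 (xor) RAW r0
  cy1 -> i1 (st) no-port MEM/MEM
  cy2 -> i2,i3 (ld xor) dual
  cy3 -> i4 (and) RAW r1
  cy4 -> i5,i6 (blt mulh) dual
  cy5 -> i7 (st) tail

ISSUED = 5,6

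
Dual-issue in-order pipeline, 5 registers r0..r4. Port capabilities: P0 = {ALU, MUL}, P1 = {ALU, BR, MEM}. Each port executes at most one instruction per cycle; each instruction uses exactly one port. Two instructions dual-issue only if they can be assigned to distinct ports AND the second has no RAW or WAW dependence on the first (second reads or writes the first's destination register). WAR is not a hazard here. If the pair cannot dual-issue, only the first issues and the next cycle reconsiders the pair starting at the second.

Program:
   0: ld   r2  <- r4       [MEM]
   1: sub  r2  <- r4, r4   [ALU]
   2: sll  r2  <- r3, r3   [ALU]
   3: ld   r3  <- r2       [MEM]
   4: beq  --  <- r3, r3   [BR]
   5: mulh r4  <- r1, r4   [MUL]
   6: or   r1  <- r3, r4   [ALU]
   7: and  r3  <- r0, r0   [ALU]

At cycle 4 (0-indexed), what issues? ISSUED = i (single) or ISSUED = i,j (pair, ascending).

ISSUED = 4,5

[0] i0  ld.MEM  -- WAW r2
[1] i1  sub.ALU  -- WAW r2
[2] i2  sll.ALU  -- RAW r2
[3] i3  ld.MEM  -- no-port MEM/BR
[4] i4&i5  beq.BR;mulh.MUL  -- 2-wide
[5] i6&i7  or.ALU;and.ALU  -- 2-wide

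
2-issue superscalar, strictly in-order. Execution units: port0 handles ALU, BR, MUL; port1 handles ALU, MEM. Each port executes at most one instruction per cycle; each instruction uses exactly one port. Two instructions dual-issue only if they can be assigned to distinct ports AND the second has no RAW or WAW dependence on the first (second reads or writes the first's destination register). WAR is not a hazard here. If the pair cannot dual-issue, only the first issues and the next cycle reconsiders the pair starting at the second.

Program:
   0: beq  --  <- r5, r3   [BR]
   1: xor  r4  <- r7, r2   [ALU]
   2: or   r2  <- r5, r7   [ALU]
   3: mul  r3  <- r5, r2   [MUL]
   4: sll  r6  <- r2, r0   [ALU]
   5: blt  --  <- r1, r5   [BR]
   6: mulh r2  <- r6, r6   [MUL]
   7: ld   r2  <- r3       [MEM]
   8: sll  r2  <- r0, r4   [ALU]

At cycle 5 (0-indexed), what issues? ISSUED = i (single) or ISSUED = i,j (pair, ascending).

0. beq.BR+xor.ALU @i0&i1  | 2-wide
1. or.ALU @i2  | RAW r2
2. mul.MUL+sll.ALU @i3&i4  | 2-wide
3. blt.BR @i5  | no-port BR/MUL
4. mulh.MUL @i6  | WAW r2
5. ld.MEM @i7  | WAW r2
6. sll.ALU @i8  | tail

ISSUED = 7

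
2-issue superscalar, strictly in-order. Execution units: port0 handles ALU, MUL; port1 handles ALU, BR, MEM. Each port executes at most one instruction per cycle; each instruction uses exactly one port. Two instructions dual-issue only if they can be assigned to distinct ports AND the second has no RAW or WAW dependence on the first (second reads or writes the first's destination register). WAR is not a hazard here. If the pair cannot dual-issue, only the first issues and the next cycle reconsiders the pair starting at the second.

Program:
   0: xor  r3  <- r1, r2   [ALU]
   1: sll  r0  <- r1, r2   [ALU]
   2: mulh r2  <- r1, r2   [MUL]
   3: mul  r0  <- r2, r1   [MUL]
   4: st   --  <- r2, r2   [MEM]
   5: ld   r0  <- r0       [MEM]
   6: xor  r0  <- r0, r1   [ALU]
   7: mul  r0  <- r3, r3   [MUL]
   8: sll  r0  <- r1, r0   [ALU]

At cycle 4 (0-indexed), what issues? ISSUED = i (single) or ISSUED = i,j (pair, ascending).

c0: i0/i1 xor.ALU+sll.ALU  dual
c1: i2 mulh.MUL  no-port MUL/MUL
c2: i3/i4 mul.MUL+st.MEM  dual
c3: i5 ld.MEM  RAW+WAW r0
c4: i6 xor.ALU  WAW r0
c5: i7 mul.MUL  RAW+WAW r0
c6: i8 sll.ALU  tail

ISSUED = 6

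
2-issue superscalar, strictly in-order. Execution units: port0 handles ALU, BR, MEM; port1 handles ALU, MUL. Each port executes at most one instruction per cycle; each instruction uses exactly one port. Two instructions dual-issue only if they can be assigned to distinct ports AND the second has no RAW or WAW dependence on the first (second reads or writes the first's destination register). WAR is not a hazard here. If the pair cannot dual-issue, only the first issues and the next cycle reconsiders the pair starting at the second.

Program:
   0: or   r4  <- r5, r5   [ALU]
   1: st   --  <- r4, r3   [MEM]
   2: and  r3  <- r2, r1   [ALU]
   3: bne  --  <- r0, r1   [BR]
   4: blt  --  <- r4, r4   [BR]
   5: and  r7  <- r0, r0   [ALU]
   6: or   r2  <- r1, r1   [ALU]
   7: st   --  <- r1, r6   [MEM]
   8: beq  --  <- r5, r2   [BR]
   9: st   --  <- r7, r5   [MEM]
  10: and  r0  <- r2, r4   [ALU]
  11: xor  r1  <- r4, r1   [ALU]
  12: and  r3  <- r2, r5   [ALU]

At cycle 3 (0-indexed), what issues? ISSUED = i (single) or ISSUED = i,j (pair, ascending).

ISSUED = 4,5

[0] i0  or  -- RAW r4
[1] i1+i2  st/and  -- pair
[2] i3  bne  -- no-port BR/BR
[3] i4+i5  blt/and  -- pair
[4] i6+i7  or/st  -- pair
[5] i8  beq  -- no-port BR/MEM
[6] i9+i10  st/and  -- pair
[7] i11+i12  xor/and  -- pair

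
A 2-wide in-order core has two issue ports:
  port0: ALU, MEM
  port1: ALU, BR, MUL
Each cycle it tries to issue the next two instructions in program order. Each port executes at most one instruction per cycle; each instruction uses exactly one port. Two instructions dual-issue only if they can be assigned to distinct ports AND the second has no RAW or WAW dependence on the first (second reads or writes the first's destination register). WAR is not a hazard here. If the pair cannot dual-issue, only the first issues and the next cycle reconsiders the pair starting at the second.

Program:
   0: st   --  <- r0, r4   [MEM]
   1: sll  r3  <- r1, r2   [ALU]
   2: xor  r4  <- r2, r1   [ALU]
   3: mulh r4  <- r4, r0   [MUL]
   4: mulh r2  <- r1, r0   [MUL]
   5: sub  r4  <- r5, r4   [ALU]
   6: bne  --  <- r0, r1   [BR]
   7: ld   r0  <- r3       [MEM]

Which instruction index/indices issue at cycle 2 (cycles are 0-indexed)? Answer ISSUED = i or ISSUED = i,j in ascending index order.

  cy0 -> i0,i1 (st.MEM/sll.ALU) 2-wide
  cy1 -> i2 (xor.ALU) RAW+WAW r4
  cy2 -> i3 (mulh.MUL) no-port MUL/MUL
  cy3 -> i4,i5 (mulh.MUL/sub.ALU) 2-wide
  cy4 -> i6,i7 (bne.BR/ld.MEM) 2-wide

ISSUED = 3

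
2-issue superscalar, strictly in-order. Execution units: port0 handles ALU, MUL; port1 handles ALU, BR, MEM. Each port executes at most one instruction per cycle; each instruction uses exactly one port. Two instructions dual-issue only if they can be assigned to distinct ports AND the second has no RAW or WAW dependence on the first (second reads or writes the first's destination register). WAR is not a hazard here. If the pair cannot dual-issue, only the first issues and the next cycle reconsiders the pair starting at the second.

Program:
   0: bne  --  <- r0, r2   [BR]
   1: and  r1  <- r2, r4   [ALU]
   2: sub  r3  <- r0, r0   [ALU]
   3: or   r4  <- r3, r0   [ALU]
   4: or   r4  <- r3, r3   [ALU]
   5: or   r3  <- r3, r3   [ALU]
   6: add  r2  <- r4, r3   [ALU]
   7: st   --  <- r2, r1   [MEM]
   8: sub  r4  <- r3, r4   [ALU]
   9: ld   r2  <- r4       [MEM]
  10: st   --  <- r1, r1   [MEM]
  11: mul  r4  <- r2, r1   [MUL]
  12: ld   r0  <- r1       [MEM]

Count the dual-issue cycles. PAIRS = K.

PAIRS = 4

0. bne.BR;and.ALU @i0,i1  | dual
1. sub.ALU @i2  | RAW r3
2. or.ALU @i3  | WAW r4
3. or.ALU;or.ALU @i4,i5  | dual
4. add.ALU @i6  | RAW r2
5. st.MEM;sub.ALU @i7,i8  | dual
6. ld.MEM @i9  | no-port MEM/MEM
7. st.MEM;mul.MUL @i10,i11  | dual
8. ld.MEM @i12  | tail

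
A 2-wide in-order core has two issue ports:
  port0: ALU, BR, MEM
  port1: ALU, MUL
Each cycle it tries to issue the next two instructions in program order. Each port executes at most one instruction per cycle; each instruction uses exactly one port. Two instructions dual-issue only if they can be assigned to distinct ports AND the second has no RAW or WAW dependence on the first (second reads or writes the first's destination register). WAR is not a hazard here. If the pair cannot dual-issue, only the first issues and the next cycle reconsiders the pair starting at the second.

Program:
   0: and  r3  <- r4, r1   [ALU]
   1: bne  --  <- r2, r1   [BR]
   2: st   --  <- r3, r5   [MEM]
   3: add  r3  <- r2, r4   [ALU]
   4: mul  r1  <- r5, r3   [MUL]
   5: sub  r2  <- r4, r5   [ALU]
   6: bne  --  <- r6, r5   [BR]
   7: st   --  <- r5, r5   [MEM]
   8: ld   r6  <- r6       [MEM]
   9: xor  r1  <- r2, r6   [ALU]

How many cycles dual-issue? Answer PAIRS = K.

PAIRS = 3

#0 head=0: and.ALU+bne.BR i0,i1 pair
#1 head=2: st.MEM+add.ALU i2,i3 pair
#2 head=4: mul.MUL+sub.ALU i4,i5 pair
#3 head=6: bne.BR i6 no-port BR/MEM
#4 head=7: st.MEM i7 no-port MEM/MEM
#5 head=8: ld.MEM i8 RAW r6
#6 head=9: xor.ALU i9 tail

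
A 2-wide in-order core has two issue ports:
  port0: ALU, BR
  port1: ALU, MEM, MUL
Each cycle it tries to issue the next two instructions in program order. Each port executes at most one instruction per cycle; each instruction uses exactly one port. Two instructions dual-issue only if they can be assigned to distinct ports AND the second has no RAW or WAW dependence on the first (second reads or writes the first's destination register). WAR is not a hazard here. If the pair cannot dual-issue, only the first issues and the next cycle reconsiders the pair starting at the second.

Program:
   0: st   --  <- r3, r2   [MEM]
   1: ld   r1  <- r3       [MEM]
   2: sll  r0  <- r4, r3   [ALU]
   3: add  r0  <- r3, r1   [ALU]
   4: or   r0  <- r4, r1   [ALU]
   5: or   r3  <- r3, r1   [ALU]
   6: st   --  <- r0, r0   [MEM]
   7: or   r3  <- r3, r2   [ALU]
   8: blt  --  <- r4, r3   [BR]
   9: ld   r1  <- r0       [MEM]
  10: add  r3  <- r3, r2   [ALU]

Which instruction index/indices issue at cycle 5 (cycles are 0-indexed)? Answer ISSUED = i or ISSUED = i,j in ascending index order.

ISSUED = 8,9

t=0 i0:st.MEM ; no-port MEM/MEM
t=1 i1,i2:ld.MEM+sll.ALU ; 2-wide
t=2 i3:add.ALU ; WAW r0
t=3 i4,i5:or.ALU+or.ALU ; 2-wide
t=4 i6,i7:st.MEM+or.ALU ; 2-wide
t=5 i8,i9:blt.BR+ld.MEM ; 2-wide
t=6 i10:add.ALU ; tail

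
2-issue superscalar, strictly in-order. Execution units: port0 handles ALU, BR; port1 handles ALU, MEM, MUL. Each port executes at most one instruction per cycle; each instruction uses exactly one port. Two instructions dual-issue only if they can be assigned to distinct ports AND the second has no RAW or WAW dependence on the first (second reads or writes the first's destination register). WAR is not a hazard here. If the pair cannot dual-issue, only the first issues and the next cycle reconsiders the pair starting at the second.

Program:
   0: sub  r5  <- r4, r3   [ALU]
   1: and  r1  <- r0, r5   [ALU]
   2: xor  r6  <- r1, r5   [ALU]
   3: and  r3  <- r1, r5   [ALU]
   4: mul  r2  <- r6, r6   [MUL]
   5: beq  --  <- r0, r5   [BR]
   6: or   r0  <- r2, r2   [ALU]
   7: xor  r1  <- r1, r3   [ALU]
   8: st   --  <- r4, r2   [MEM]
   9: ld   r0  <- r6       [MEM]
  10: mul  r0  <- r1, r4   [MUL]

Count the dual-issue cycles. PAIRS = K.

PAIRS = 3

0. sub.ALU @i0  | RAW r5
1. and.ALU @i1  | RAW r1
2. xor.ALU/and.ALU @i2&i3  | dual
3. mul.MUL/beq.BR @i4&i5  | dual
4. or.ALU/xor.ALU @i6&i7  | dual
5. st.MEM @i8  | no-port MEM/MEM
6. ld.MEM @i9  | no-port MEM/MUL
7. mul.MUL @i10  | tail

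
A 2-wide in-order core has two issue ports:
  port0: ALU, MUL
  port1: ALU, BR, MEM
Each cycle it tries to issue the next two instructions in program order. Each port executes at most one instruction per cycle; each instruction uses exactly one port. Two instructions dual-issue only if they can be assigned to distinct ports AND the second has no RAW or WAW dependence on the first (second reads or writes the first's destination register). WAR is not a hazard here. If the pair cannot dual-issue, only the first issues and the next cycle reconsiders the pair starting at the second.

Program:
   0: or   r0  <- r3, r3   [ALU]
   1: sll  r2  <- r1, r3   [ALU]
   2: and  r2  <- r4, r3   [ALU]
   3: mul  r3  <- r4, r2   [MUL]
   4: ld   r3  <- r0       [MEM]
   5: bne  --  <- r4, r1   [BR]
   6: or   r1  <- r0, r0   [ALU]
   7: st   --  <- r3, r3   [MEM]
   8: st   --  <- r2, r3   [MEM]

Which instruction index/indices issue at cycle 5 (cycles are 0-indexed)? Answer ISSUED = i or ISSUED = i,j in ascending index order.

0. or.ALU;sll.ALU @i0,i1  | dual
1. and.ALU @i2  | RAW r2
2. mul.MUL @i3  | WAW r3
3. ld.MEM @i4  | no-port MEM/BR
4. bne.BR;or.ALU @i5,i6  | dual
5. st.MEM @i7  | no-port MEM/MEM
6. st.MEM @i8  | tail

ISSUED = 7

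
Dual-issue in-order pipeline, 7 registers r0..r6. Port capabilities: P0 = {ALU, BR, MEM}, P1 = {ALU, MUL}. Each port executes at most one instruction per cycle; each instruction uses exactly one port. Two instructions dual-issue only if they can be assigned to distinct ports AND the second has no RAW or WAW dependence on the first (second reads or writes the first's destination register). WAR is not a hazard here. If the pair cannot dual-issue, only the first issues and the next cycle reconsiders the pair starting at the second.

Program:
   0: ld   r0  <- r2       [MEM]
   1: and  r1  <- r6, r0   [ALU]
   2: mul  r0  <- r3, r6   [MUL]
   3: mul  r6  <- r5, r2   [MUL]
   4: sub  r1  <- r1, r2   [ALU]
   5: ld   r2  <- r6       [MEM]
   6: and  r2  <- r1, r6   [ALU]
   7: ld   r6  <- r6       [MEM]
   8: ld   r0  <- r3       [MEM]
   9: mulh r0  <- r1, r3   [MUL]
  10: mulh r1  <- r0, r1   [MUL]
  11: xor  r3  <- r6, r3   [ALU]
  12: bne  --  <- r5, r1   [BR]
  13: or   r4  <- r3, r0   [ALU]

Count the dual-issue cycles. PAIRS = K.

PAIRS = 5

  cy0 -> i0 (ld.MEM) RAW r0
  cy1 -> i1/i2 (and.ALU+mul.MUL) dual
  cy2 -> i3/i4 (mul.MUL+sub.ALU) dual
  cy3 -> i5 (ld.MEM) WAW r2
  cy4 -> i6/i7 (and.ALU+ld.MEM) dual
  cy5 -> i8 (ld.MEM) WAW r0
  cy6 -> i9 (mulh.MUL) no-port MUL/MUL
  cy7 -> i10/i11 (mulh.MUL+xor.ALU) dual
  cy8 -> i12/i13 (bne.BR+or.ALU) dual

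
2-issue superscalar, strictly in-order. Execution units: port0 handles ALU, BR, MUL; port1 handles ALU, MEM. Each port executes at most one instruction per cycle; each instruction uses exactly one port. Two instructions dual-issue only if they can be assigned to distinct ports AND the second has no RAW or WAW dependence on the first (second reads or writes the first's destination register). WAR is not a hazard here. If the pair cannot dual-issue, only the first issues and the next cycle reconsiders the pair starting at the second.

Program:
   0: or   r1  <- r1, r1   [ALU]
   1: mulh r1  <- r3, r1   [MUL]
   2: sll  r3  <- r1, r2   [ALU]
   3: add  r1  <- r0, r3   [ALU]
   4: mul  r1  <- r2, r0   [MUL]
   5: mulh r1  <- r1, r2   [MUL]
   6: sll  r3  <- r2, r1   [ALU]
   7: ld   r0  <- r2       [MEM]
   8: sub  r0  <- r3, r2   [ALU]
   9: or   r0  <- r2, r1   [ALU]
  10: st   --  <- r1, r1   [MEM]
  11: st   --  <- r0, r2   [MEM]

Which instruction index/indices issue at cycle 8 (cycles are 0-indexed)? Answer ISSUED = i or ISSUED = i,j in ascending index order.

ISSUED = 9,10

t=0 i0:or ; RAW+WAW r1
t=1 i1:mulh ; RAW r1
t=2 i2:sll ; RAW r3
t=3 i3:add ; WAW r1
t=4 i4:mul ; no-port MUL/MUL
t=5 i5:mulh ; RAW r1
t=6 i6,i7:sll;ld ; 2-wide
t=7 i8:sub ; WAW r0
t=8 i9,i10:or;st ; 2-wide
t=9 i11:st ; tail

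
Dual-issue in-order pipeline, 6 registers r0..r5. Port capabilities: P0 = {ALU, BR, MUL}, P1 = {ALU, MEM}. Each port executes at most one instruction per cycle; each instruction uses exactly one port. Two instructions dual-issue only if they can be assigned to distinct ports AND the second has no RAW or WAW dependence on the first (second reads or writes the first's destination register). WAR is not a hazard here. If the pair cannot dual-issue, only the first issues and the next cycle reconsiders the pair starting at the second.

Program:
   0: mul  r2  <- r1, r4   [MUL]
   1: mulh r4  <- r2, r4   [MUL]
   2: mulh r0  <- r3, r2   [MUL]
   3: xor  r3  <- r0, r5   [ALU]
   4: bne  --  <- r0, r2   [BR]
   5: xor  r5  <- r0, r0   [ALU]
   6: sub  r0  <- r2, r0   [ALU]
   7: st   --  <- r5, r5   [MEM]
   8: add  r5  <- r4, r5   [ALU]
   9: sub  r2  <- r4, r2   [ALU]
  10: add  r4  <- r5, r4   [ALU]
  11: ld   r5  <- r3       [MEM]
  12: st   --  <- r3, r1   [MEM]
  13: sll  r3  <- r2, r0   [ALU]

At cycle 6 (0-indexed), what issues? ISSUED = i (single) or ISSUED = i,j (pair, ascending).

c0: i0 mul.MUL  no-port MUL/MUL
c1: i1 mulh.MUL  no-port MUL/MUL
c2: i2 mulh.MUL  RAW r0
c3: i3&i4 xor.ALU/bne.BR  dual
c4: i5&i6 xor.ALU/sub.ALU  dual
c5: i7&i8 st.MEM/add.ALU  dual
c6: i9&i10 sub.ALU/add.ALU  dual
c7: i11 ld.MEM  no-port MEM/MEM
c8: i12&i13 st.MEM/sll.ALU  dual

ISSUED = 9,10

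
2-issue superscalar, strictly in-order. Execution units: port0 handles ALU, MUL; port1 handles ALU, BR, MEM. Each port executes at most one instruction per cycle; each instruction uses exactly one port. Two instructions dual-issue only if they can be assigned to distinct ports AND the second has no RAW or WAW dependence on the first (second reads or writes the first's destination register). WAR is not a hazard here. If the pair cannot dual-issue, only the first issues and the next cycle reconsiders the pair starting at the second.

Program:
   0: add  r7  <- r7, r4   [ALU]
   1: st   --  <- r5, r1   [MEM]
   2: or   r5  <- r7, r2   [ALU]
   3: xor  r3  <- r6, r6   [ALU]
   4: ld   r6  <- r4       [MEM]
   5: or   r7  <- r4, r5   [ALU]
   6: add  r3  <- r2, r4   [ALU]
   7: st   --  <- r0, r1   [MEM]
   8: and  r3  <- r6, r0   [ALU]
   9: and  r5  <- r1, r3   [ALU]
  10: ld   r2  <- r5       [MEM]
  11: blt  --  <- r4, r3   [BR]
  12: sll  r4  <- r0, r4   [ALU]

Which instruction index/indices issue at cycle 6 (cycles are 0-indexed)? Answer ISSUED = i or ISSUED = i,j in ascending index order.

[0] i0,i1  add/st  -- pair
[1] i2,i3  or/xor  -- pair
[2] i4,i5  ld/or  -- pair
[3] i6,i7  add/st  -- pair
[4] i8  and  -- RAW r3
[5] i9  and  -- RAW r5
[6] i10  ld  -- no-port MEM/BR
[7] i11,i12  blt/sll  -- pair

ISSUED = 10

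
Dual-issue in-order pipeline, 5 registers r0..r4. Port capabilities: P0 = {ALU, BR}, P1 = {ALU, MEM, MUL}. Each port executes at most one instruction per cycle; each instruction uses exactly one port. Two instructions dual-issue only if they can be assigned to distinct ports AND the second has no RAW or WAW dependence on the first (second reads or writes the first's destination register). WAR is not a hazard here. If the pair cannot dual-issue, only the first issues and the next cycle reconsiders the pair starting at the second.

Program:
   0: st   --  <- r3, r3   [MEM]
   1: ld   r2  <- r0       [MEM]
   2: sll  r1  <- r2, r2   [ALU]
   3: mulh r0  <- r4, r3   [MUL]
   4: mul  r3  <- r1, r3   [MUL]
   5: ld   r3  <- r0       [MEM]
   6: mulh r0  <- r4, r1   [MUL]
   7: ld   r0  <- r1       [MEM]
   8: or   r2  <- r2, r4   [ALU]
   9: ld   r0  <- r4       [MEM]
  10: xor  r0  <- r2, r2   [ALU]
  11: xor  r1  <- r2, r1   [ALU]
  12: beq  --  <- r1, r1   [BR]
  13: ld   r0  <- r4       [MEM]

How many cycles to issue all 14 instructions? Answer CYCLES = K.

CYCLES = 10

  cy0 -> i0 (st.MEM) no-port MEM/MEM
  cy1 -> i1 (ld.MEM) RAW r2
  cy2 -> i2&i3 (sll.ALU;mulh.MUL) dual
  cy3 -> i4 (mul.MUL) no-port MUL/MEM
  cy4 -> i5 (ld.MEM) no-port MEM/MUL
  cy5 -> i6 (mulh.MUL) no-port MUL/MEM
  cy6 -> i7&i8 (ld.MEM;or.ALU) dual
  cy7 -> i9 (ld.MEM) WAW r0
  cy8 -> i10&i11 (xor.ALU;xor.ALU) dual
  cy9 -> i12&i13 (beq.BR;ld.MEM) dual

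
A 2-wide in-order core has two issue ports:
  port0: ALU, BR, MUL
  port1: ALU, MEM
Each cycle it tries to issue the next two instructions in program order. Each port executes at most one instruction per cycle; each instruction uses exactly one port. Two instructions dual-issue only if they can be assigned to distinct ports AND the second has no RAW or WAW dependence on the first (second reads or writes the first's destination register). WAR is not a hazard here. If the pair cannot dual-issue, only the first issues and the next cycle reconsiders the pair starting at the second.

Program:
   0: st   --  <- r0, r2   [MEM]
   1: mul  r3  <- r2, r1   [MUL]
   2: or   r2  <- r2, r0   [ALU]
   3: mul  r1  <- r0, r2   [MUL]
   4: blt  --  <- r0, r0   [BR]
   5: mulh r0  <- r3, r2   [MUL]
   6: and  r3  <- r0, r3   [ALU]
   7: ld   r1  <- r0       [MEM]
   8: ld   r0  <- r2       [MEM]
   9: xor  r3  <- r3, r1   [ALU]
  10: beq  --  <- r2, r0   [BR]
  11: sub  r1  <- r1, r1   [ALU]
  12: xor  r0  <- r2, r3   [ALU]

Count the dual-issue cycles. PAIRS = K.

c0: i0&i1 st mul  dual
c1: i2 or  RAW r2
c2: i3 mul  no-port MUL/BR
c3: i4 blt  no-port BR/MUL
c4: i5 mulh  RAW r0
c5: i6&i7 and ld  dual
c6: i8&i9 ld xor  dual
c7: i10&i11 beq sub  dual
c8: i12 xor  tail

PAIRS = 4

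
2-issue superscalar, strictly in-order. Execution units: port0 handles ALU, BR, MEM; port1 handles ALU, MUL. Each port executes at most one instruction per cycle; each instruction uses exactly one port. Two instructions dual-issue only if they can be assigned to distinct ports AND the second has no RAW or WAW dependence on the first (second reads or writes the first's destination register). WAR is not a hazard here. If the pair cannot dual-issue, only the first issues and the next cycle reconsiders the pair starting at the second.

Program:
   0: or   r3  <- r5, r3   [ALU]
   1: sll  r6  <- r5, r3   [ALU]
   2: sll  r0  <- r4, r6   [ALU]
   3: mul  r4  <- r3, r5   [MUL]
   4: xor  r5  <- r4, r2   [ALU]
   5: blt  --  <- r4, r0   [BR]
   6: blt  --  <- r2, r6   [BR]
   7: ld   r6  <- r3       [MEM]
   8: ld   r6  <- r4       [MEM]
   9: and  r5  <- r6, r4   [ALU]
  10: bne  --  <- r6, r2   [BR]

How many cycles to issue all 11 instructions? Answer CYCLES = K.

  cy0 -> i0 (or.ALU) RAW r3
  cy1 -> i1 (sll.ALU) RAW r6
  cy2 -> i2+i3 (sll.ALU+mul.MUL) dual
  cy3 -> i4+i5 (xor.ALU+blt.BR) dual
  cy4 -> i6 (blt.BR) no-port BR/MEM
  cy5 -> i7 (ld.MEM) no-port MEM/MEM
  cy6 -> i8 (ld.MEM) RAW r6
  cy7 -> i9+i10 (and.ALU+bne.BR) dual

CYCLES = 8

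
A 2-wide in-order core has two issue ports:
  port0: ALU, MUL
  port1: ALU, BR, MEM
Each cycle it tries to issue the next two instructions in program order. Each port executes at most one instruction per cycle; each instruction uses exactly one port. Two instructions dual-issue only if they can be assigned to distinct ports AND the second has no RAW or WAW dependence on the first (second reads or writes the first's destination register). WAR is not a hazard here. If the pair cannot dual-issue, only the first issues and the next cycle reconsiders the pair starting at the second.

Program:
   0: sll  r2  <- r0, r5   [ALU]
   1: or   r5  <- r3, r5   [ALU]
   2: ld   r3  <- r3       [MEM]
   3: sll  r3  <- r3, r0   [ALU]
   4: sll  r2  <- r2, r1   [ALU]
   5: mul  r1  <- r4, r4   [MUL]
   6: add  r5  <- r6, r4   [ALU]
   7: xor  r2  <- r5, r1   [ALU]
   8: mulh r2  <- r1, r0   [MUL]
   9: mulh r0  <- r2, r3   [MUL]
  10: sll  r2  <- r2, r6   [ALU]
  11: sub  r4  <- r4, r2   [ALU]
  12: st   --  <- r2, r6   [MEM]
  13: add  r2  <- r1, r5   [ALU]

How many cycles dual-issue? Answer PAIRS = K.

  cy0 -> i0/i1 (sll/or) 2-wide
  cy1 -> i2 (ld) RAW+WAW r3
  cy2 -> i3/i4 (sll/sll) 2-wide
  cy3 -> i5/i6 (mul/add) 2-wide
  cy4 -> i7 (xor) WAW r2
  cy5 -> i8 (mulh) no-port MUL/MUL
  cy6 -> i9/i10 (mulh/sll) 2-wide
  cy7 -> i11/i12 (sub/st) 2-wide
  cy8 -> i13 (add) tail

PAIRS = 5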